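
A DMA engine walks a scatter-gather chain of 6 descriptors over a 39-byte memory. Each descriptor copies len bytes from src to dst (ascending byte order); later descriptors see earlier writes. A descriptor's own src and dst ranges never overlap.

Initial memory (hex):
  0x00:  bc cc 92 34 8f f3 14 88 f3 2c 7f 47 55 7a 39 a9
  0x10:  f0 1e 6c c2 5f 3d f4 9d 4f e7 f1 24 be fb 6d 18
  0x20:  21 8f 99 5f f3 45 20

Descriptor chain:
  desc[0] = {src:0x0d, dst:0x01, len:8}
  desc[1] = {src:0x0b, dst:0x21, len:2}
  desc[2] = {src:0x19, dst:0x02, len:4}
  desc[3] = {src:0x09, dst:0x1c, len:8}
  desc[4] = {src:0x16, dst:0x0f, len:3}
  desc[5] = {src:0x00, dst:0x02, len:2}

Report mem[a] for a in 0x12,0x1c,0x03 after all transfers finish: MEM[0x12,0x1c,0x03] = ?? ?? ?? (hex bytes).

MEM[0x12,0x1c,0x03] = 6c 2c 7a

D0: mem[0x01..0x08] <- [7a 39 a9 f0 1e 6c c2 5f]
D1: mem[0x21..0x22] <- [47 55]
D2: mem[0x02..0x05] <- [e7 f1 24 be]
D3: mem[0x1c..0x23] <- [2c 7f 47 55 7a 39 a9 f0]
D4: mem[0x0f..0x11] <- [f4 9d 4f]
D5: mem[0x02..0x03] <- [bc 7a]
query mem[0x12]=0x6c, mem[0x1c]=0x2c, mem[0x03]=0x7a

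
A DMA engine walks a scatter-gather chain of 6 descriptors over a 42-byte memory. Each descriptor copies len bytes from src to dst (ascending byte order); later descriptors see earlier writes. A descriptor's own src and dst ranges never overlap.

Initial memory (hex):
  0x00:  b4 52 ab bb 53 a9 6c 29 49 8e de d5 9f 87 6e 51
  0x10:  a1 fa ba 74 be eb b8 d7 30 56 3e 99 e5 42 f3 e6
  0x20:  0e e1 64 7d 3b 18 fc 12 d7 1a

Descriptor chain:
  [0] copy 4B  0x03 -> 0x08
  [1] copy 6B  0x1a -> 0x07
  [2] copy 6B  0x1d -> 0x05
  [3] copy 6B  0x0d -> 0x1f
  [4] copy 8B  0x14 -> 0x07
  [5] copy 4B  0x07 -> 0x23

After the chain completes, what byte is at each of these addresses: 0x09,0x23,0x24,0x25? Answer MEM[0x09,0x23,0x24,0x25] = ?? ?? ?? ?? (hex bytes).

  after D0: wrote 4B at 0x08 = bb53a96c
  after D1: wrote 6B at 0x07 = 3e99e542f3e6
  after D2: wrote 6B at 0x05 = 42f3e60ee164
  after D3: wrote 6B at 0x1f = 876e51a1faba
  after D4: wrote 8B at 0x07 = beebb8d730563e99
  after D5: wrote 4B at 0x23 = beebb8d7
query mem[0x09]=0xb8, mem[0x23]=0xbe, mem[0x24]=0xeb, mem[0x25]=0xb8

MEM[0x09,0x23,0x24,0x25] = b8 be eb b8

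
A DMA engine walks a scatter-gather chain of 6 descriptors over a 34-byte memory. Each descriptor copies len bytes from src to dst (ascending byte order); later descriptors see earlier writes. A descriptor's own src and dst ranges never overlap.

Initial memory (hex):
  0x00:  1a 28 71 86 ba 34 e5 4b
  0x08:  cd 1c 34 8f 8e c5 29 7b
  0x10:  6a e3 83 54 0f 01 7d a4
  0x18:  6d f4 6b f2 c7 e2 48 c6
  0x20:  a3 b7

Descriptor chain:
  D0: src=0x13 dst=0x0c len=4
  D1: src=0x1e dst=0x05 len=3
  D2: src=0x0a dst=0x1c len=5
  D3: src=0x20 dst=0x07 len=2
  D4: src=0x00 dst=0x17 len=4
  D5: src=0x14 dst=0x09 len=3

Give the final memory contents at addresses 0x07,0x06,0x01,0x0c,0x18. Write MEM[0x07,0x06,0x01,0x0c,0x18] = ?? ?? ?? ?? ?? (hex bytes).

#0 dst[0x0c+4] := {0x54,0x0f,0x01,0x7d}
#1 dst[0x05+3] := {0x48,0xc6,0xa3}
#2 dst[0x1c+5] := {0x34,0x8f,0x54,0x0f,0x01}
#3 dst[0x07+2] := {0x01,0xb7}
#4 dst[0x17+4] := {0x1a,0x28,0x71,0x86}
#5 dst[0x09+3] := {0x0f,0x01,0x7d}
query mem[0x07]=0x01, mem[0x06]=0xc6, mem[0x01]=0x28, mem[0x0c]=0x54, mem[0x18]=0x28

MEM[0x07,0x06,0x01,0x0c,0x18] = 01 c6 28 54 28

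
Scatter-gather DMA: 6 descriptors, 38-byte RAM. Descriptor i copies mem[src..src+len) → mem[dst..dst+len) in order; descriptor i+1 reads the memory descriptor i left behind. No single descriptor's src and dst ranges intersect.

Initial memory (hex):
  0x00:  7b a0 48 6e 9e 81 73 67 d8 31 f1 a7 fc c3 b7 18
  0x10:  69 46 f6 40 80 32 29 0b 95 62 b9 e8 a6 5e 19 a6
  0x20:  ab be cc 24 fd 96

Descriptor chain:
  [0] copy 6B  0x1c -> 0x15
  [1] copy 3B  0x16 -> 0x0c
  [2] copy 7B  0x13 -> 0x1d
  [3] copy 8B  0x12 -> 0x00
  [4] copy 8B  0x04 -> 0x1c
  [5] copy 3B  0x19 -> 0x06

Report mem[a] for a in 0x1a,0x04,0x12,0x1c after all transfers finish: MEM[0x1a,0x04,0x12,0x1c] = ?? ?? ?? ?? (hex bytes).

[0] 0x1c->0x15 len=6 : a6 5e 19 a6 ab be
[1] 0x16->0x0c len=3 : 5e 19 a6
[2] 0x13->0x1d len=7 : 40 80 a6 5e 19 a6 ab
[3] 0x12->0x00 len=8 : f6 40 80 a6 5e 19 a6 ab
[4] 0x04->0x1c len=8 : 5e 19 a6 ab d8 31 f1 a7
[5] 0x19->0x06 len=3 : ab be e8
query mem[0x1a]=0xbe, mem[0x04]=0x5e, mem[0x12]=0xf6, mem[0x1c]=0x5e

MEM[0x1a,0x04,0x12,0x1c] = be 5e f6 5e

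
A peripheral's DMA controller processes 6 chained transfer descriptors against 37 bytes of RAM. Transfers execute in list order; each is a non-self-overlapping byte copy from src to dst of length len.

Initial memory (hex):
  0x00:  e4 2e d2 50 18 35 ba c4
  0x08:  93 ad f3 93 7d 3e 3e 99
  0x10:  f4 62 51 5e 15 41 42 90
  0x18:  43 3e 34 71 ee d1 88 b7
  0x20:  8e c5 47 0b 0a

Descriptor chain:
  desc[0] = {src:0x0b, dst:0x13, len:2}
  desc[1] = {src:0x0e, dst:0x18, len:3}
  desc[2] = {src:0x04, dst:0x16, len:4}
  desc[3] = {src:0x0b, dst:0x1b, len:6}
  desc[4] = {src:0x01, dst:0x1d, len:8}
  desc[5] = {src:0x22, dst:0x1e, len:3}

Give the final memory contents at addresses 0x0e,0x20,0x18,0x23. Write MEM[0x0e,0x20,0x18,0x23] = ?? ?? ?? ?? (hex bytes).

#0 dst[0x13+2] := {0x93,0x7d}
#1 dst[0x18+3] := {0x3e,0x99,0xf4}
#2 dst[0x16+4] := {0x18,0x35,0xba,0xc4}
#3 dst[0x1b+6] := {0x93,0x7d,0x3e,0x3e,0x99,0xf4}
#4 dst[0x1d+8] := {0x2e,0xd2,0x50,0x18,0x35,0xba,0xc4,0x93}
#5 dst[0x1e+3] := {0xba,0xc4,0x93}
query mem[0x0e]=0x3e, mem[0x20]=0x93, mem[0x18]=0xba, mem[0x23]=0xc4

MEM[0x0e,0x20,0x18,0x23] = 3e 93 ba c4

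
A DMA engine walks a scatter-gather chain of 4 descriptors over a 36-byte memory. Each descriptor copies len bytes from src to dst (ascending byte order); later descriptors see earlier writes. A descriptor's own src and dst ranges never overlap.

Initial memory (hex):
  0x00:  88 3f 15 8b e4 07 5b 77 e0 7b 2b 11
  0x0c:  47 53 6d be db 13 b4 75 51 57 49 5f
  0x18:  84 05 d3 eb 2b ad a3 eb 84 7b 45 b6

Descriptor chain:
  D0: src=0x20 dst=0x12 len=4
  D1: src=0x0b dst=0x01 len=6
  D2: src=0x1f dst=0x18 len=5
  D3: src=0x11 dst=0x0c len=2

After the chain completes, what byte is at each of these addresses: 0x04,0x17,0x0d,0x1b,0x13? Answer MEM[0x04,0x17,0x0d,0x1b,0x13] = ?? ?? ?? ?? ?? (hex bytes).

D0: mem[0x12..0x15] <- [84 7b 45 b6]
D1: mem[0x01..0x06] <- [11 47 53 6d be db]
D2: mem[0x18..0x1c] <- [eb 84 7b 45 b6]
D3: mem[0x0c..0x0d] <- [13 84]
query mem[0x04]=0x6d, mem[0x17]=0x5f, mem[0x0d]=0x84, mem[0x1b]=0x45, mem[0x13]=0x7b

MEM[0x04,0x17,0x0d,0x1b,0x13] = 6d 5f 84 45 7b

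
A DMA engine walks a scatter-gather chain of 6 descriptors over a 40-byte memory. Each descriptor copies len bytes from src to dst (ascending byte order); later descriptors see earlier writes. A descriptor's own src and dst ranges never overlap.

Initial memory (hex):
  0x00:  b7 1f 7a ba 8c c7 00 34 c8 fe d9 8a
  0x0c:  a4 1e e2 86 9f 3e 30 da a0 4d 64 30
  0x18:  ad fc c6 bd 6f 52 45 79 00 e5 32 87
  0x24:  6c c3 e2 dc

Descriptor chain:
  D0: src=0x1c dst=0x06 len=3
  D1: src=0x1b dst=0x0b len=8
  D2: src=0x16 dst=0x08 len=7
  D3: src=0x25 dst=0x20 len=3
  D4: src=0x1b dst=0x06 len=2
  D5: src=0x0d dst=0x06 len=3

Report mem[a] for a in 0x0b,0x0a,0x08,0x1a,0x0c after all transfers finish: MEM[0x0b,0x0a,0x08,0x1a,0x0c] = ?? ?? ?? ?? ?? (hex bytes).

MEM[0x0b,0x0a,0x08,0x1a,0x0c] = fc ad 79 c6 c6

D0: mem[0x06..0x08] <- [6f 52 45]
D1: mem[0x0b..0x12] <- [bd 6f 52 45 79 00 e5 32]
D2: mem[0x08..0x0e] <- [64 30 ad fc c6 bd 6f]
D3: mem[0x20..0x22] <- [c3 e2 dc]
D4: mem[0x06..0x07] <- [bd 6f]
D5: mem[0x06..0x08] <- [bd 6f 79]
query mem[0x0b]=0xfc, mem[0x0a]=0xad, mem[0x08]=0x79, mem[0x1a]=0xc6, mem[0x0c]=0xc6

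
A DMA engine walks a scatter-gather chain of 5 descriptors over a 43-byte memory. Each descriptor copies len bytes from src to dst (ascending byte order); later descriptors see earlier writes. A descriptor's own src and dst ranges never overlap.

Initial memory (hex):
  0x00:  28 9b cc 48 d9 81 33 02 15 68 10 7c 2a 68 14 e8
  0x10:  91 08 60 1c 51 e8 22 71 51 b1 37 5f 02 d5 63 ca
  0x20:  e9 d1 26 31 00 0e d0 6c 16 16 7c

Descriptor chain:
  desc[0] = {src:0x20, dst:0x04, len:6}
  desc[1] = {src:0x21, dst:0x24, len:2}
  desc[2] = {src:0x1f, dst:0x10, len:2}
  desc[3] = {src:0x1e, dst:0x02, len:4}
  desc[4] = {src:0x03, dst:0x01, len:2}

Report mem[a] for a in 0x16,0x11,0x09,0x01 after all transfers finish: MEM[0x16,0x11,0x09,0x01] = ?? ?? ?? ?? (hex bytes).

[0] 0x20->0x04 len=6 : e9 d1 26 31 00 0e
[1] 0x21->0x24 len=2 : d1 26
[2] 0x1f->0x10 len=2 : ca e9
[3] 0x1e->0x02 len=4 : 63 ca e9 d1
[4] 0x03->0x01 len=2 : ca e9
query mem[0x16]=0x22, mem[0x11]=0xe9, mem[0x09]=0x0e, mem[0x01]=0xca

MEM[0x16,0x11,0x09,0x01] = 22 e9 0e ca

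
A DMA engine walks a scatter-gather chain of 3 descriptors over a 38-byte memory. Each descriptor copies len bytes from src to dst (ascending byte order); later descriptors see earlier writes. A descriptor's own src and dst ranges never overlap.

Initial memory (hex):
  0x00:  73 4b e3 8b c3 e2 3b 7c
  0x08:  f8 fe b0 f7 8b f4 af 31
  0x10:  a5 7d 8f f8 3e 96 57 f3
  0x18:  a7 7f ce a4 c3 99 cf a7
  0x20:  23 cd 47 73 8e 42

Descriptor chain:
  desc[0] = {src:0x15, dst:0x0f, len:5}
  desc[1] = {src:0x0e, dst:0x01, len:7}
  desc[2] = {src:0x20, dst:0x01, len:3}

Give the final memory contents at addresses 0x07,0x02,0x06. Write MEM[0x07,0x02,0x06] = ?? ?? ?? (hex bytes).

  after D0: wrote 5B at 0x0f = 9657f3a77f
  after D1: wrote 7B at 0x01 = af9657f3a77f3e
  after D2: wrote 3B at 0x01 = 23cd47
query mem[0x07]=0x3e, mem[0x02]=0xcd, mem[0x06]=0x7f

MEM[0x07,0x02,0x06] = 3e cd 7f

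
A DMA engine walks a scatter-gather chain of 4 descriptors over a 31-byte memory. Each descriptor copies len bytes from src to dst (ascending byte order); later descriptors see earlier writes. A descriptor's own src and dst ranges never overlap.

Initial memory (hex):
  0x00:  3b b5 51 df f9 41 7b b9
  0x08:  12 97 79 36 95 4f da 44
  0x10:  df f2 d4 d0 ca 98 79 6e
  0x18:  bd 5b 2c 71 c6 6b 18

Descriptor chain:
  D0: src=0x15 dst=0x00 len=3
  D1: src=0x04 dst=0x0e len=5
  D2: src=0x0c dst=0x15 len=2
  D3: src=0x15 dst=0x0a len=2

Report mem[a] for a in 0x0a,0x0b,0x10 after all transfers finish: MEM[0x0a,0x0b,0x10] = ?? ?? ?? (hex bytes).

MEM[0x0a,0x0b,0x10] = 95 4f 7b

#0 dst[0x00+3] := {0x98,0x79,0x6e}
#1 dst[0x0e+5] := {0xf9,0x41,0x7b,0xb9,0x12}
#2 dst[0x15+2] := {0x95,0x4f}
#3 dst[0x0a+2] := {0x95,0x4f}
query mem[0x0a]=0x95, mem[0x0b]=0x4f, mem[0x10]=0x7b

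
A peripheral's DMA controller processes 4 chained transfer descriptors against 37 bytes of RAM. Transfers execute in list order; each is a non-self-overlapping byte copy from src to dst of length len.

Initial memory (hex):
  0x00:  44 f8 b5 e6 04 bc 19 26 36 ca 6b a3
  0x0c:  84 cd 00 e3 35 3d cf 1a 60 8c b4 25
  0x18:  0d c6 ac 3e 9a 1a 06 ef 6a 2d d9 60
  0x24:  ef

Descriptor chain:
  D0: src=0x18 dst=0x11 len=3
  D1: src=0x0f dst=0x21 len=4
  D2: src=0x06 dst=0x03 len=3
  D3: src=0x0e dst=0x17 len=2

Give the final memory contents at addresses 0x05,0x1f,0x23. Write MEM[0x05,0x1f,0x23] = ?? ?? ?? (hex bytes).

  after D0: wrote 3B at 0x11 = 0dc6ac
  after D1: wrote 4B at 0x21 = e3350dc6
  after D2: wrote 3B at 0x03 = 192636
  after D3: wrote 2B at 0x17 = 00e3
query mem[0x05]=0x36, mem[0x1f]=0xef, mem[0x23]=0x0d

MEM[0x05,0x1f,0x23] = 36 ef 0d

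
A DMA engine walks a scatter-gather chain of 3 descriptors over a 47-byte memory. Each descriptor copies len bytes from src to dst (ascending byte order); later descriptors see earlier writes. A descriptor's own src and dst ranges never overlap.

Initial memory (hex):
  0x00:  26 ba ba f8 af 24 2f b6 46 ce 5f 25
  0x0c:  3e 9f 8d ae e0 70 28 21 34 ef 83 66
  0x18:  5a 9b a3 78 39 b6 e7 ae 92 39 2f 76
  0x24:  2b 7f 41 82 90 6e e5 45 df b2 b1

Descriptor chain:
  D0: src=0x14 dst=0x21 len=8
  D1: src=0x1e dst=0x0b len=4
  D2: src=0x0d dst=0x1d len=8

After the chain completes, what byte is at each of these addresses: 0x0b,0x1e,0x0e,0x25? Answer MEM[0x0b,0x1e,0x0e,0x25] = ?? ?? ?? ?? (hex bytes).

[0] 0x14->0x21 len=8 : 34 ef 83 66 5a 9b a3 78
[1] 0x1e->0x0b len=4 : e7 ae 92 34
[2] 0x0d->0x1d len=8 : 92 34 ae e0 70 28 21 34
query mem[0x0b]=0xe7, mem[0x1e]=0x34, mem[0x0e]=0x34, mem[0x25]=0x5a

MEM[0x0b,0x1e,0x0e,0x25] = e7 34 34 5a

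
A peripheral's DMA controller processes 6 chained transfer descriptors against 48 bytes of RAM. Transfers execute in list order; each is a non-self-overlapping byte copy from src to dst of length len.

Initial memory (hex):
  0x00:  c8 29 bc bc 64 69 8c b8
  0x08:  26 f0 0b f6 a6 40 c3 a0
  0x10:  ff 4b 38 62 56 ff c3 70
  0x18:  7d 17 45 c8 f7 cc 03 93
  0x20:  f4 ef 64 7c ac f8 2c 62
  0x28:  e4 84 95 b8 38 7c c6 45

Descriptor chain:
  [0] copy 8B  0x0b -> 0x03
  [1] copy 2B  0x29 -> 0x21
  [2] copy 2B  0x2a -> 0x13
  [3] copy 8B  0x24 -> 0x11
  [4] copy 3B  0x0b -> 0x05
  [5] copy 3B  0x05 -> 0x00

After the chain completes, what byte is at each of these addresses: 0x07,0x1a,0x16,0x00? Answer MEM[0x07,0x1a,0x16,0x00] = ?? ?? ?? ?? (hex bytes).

MEM[0x07,0x1a,0x16,0x00] = 40 45 84 f6

  after D0: wrote 8B at 0x03 = f6a640c3a0ff4b38
  after D1: wrote 2B at 0x21 = 8495
  after D2: wrote 2B at 0x13 = 95b8
  after D3: wrote 8B at 0x11 = acf82c62e48495b8
  after D4: wrote 3B at 0x05 = f6a640
  after D5: wrote 3B at 0x00 = f6a640
query mem[0x07]=0x40, mem[0x1a]=0x45, mem[0x16]=0x84, mem[0x00]=0xf6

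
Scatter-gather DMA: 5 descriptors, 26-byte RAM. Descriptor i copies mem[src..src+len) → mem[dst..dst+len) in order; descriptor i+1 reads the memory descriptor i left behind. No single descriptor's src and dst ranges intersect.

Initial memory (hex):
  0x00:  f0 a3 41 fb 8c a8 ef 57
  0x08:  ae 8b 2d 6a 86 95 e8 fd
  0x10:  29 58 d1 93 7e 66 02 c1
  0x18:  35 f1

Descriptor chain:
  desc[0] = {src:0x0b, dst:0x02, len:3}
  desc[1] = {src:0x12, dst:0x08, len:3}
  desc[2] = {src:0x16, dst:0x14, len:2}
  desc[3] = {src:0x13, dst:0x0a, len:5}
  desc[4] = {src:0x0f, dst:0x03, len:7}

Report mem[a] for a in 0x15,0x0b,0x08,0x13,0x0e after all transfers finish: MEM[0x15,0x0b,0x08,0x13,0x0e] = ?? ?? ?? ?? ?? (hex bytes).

D0: mem[0x02..0x04] <- [6a 86 95]
D1: mem[0x08..0x0a] <- [d1 93 7e]
D2: mem[0x14..0x15] <- [02 c1]
D3: mem[0x0a..0x0e] <- [93 02 c1 02 c1]
D4: mem[0x03..0x09] <- [fd 29 58 d1 93 02 c1]
query mem[0x15]=0xc1, mem[0x0b]=0x02, mem[0x08]=0x02, mem[0x13]=0x93, mem[0x0e]=0xc1

MEM[0x15,0x0b,0x08,0x13,0x0e] = c1 02 02 93 c1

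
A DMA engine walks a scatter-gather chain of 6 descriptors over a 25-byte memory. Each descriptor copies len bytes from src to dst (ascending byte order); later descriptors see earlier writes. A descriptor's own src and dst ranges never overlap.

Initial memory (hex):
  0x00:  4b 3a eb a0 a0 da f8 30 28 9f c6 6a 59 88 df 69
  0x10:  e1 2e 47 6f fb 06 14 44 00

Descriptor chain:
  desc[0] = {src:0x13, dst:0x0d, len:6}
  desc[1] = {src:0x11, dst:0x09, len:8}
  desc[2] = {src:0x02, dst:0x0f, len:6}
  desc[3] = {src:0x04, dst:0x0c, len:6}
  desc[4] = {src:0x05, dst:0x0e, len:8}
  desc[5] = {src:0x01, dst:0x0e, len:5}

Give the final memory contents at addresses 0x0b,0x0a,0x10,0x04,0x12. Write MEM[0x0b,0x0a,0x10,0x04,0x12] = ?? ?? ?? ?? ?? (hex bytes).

D0: mem[0x0d..0x12] <- [6f fb 06 14 44 00]
D1: mem[0x09..0x10] <- [44 00 6f fb 06 14 44 00]
D2: mem[0x0f..0x14] <- [eb a0 a0 da f8 30]
D3: mem[0x0c..0x11] <- [a0 da f8 30 28 44]
D4: mem[0x0e..0x15] <- [da f8 30 28 44 00 6f a0]
D5: mem[0x0e..0x12] <- [3a eb a0 a0 da]
query mem[0x0b]=0x6f, mem[0x0a]=0x00, mem[0x10]=0xa0, mem[0x04]=0xa0, mem[0x12]=0xda

MEM[0x0b,0x0a,0x10,0x04,0x12] = 6f 00 a0 a0 da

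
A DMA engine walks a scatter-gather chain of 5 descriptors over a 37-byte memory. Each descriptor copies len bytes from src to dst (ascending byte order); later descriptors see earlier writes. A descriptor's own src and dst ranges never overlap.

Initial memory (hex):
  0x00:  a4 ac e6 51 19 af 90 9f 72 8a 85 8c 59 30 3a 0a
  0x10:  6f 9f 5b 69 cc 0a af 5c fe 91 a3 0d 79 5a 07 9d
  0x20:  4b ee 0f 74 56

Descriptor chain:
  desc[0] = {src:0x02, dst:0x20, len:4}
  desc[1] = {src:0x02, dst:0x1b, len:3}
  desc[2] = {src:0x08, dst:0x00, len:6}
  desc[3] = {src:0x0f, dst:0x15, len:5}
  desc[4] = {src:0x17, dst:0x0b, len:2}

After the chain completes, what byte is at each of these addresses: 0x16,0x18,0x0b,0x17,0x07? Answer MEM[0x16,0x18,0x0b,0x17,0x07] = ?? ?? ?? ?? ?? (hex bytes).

MEM[0x16,0x18,0x0b,0x17,0x07] = 6f 5b 9f 9f 9f

[0] 0x02->0x20 len=4 : e6 51 19 af
[1] 0x02->0x1b len=3 : e6 51 19
[2] 0x08->0x00 len=6 : 72 8a 85 8c 59 30
[3] 0x0f->0x15 len=5 : 0a 6f 9f 5b 69
[4] 0x17->0x0b len=2 : 9f 5b
query mem[0x16]=0x6f, mem[0x18]=0x5b, mem[0x0b]=0x9f, mem[0x17]=0x9f, mem[0x07]=0x9f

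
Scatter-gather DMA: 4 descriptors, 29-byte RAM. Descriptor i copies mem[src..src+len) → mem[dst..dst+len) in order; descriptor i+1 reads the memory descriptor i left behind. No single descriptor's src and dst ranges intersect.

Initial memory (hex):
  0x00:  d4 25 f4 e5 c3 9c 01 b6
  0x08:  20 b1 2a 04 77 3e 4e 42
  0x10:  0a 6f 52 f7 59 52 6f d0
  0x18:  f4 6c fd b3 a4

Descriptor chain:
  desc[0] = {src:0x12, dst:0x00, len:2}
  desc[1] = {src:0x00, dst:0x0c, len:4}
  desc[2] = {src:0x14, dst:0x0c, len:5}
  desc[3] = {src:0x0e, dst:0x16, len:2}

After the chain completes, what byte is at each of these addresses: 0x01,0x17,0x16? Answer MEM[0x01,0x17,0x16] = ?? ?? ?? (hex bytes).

D0: mem[0x00..0x01] <- [52 f7]
D1: mem[0x0c..0x0f] <- [52 f7 f4 e5]
D2: mem[0x0c..0x10] <- [59 52 6f d0 f4]
D3: mem[0x16..0x17] <- [6f d0]
query mem[0x01]=0xf7, mem[0x17]=0xd0, mem[0x16]=0x6f

MEM[0x01,0x17,0x16] = f7 d0 6f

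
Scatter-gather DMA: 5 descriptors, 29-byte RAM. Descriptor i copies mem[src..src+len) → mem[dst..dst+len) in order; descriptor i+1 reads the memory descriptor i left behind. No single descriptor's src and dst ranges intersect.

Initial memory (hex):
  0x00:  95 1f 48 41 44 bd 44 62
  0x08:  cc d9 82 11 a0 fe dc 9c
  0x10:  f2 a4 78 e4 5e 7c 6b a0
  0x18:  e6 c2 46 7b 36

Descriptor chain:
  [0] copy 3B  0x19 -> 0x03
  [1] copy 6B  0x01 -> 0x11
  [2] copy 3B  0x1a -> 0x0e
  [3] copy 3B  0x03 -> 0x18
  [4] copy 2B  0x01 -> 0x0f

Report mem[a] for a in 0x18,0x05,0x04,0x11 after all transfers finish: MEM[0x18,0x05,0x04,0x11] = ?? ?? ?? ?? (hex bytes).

MEM[0x18,0x05,0x04,0x11] = c2 7b 46 1f

[0] 0x19->0x03 len=3 : c2 46 7b
[1] 0x01->0x11 len=6 : 1f 48 c2 46 7b 44
[2] 0x1a->0x0e len=3 : 46 7b 36
[3] 0x03->0x18 len=3 : c2 46 7b
[4] 0x01->0x0f len=2 : 1f 48
query mem[0x18]=0xc2, mem[0x05]=0x7b, mem[0x04]=0x46, mem[0x11]=0x1f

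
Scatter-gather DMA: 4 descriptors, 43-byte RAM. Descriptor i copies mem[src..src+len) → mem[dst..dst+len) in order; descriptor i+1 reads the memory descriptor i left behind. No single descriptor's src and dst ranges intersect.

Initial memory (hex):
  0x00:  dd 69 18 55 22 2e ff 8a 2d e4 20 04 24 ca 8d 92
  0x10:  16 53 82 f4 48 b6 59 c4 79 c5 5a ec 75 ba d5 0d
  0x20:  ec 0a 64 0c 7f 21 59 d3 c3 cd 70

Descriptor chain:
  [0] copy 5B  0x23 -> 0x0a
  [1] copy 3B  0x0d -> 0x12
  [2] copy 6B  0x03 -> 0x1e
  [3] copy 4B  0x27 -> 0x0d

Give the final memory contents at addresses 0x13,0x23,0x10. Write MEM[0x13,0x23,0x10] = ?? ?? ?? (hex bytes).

  after D0: wrote 5B at 0x0a = 0c7f2159d3
  after D1: wrote 3B at 0x12 = 59d392
  after D2: wrote 6B at 0x1e = 55222eff8a2d
  after D3: wrote 4B at 0x0d = d3c3cd70
query mem[0x13]=0xd3, mem[0x23]=0x2d, mem[0x10]=0x70

MEM[0x13,0x23,0x10] = d3 2d 70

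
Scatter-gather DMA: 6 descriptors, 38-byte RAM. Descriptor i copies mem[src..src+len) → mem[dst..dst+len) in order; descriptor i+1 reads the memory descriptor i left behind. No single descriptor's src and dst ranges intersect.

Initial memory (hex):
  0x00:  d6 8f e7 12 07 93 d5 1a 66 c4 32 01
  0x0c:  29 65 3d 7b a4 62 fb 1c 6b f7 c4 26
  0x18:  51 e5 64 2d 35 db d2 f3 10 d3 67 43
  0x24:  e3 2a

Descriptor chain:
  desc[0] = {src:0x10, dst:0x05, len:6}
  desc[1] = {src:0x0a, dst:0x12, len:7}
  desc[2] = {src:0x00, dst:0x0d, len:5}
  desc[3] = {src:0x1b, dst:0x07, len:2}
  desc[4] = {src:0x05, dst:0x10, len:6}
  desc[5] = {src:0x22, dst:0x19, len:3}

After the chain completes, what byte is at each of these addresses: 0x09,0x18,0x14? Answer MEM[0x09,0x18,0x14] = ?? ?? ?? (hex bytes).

#0 dst[0x05+6] := {0xa4,0x62,0xfb,0x1c,0x6b,0xf7}
#1 dst[0x12+7] := {0xf7,0x01,0x29,0x65,0x3d,0x7b,0xa4}
#2 dst[0x0d+5] := {0xd6,0x8f,0xe7,0x12,0x07}
#3 dst[0x07+2] := {0x2d,0x35}
#4 dst[0x10+6] := {0xa4,0x62,0x2d,0x35,0x6b,0xf7}
#5 dst[0x19+3] := {0x67,0x43,0xe3}
query mem[0x09]=0x6b, mem[0x18]=0xa4, mem[0x14]=0x6b

MEM[0x09,0x18,0x14] = 6b a4 6b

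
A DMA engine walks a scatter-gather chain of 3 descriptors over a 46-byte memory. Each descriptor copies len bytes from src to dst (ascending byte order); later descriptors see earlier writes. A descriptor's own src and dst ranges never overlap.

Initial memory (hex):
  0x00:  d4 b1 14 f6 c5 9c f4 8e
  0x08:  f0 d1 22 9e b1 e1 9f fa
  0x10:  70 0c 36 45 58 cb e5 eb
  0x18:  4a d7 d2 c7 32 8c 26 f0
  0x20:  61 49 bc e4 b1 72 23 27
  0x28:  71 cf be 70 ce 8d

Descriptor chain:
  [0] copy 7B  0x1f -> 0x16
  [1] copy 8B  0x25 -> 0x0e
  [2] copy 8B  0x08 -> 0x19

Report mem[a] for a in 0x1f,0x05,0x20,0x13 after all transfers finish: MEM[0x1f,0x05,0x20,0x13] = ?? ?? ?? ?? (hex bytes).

[0] 0x1f->0x16 len=7 : f0 61 49 bc e4 b1 72
[1] 0x25->0x0e len=8 : 72 23 27 71 cf be 70 ce
[2] 0x08->0x19 len=8 : f0 d1 22 9e b1 e1 72 23
query mem[0x1f]=0x72, mem[0x05]=0x9c, mem[0x20]=0x23, mem[0x13]=0xbe

MEM[0x1f,0x05,0x20,0x13] = 72 9c 23 be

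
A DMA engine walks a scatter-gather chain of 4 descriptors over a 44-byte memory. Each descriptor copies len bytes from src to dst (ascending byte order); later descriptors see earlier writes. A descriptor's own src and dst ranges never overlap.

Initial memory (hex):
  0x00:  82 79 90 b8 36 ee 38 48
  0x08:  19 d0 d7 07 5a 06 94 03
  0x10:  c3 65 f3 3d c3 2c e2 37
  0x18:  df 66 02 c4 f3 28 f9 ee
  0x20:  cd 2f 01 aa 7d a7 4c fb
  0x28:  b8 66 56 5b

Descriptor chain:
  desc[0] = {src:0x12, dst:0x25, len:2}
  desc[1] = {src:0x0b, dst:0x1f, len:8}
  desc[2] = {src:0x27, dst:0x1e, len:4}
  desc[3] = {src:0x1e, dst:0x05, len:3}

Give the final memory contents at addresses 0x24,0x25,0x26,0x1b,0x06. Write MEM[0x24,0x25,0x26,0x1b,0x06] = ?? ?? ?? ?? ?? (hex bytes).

[0] 0x12->0x25 len=2 : f3 3d
[1] 0x0b->0x1f len=8 : 07 5a 06 94 03 c3 65 f3
[2] 0x27->0x1e len=4 : fb b8 66 56
[3] 0x1e->0x05 len=3 : fb b8 66
query mem[0x24]=0xc3, mem[0x25]=0x65, mem[0x26]=0xf3, mem[0x1b]=0xc4, mem[0x06]=0xb8

MEM[0x24,0x25,0x26,0x1b,0x06] = c3 65 f3 c4 b8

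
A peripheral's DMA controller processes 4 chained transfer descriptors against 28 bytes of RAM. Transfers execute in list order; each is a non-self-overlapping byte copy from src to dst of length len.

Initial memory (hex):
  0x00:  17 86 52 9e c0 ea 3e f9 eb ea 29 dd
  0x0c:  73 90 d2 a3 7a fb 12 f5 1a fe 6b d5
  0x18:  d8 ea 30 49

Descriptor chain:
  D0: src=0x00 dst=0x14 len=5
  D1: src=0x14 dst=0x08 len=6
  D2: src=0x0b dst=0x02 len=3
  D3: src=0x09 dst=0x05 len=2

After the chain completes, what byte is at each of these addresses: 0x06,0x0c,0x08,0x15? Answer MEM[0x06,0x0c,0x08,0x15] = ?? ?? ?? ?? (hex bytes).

MEM[0x06,0x0c,0x08,0x15] = 52 c0 17 86

#0 dst[0x14+5] := {0x17,0x86,0x52,0x9e,0xc0}
#1 dst[0x08+6] := {0x17,0x86,0x52,0x9e,0xc0,0xea}
#2 dst[0x02+3] := {0x9e,0xc0,0xea}
#3 dst[0x05+2] := {0x86,0x52}
query mem[0x06]=0x52, mem[0x0c]=0xc0, mem[0x08]=0x17, mem[0x15]=0x86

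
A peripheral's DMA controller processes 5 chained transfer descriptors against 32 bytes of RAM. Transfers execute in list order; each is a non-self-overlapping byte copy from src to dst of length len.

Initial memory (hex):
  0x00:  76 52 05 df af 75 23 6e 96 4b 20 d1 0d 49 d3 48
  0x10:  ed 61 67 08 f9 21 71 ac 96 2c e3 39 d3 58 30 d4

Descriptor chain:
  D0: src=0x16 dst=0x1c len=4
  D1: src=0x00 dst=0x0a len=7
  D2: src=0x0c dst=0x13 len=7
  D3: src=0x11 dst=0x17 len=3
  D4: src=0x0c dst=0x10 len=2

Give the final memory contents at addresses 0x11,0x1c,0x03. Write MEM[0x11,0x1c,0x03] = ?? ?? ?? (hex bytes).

  after D0: wrote 4B at 0x1c = 71ac962c
  after D1: wrote 7B at 0x0a = 765205dfaf7523
  after D2: wrote 7B at 0x13 = 05dfaf75236167
  after D3: wrote 3B at 0x17 = 616705
  after D4: wrote 2B at 0x10 = 05df
query mem[0x11]=0xdf, mem[0x1c]=0x71, mem[0x03]=0xdf

MEM[0x11,0x1c,0x03] = df 71 df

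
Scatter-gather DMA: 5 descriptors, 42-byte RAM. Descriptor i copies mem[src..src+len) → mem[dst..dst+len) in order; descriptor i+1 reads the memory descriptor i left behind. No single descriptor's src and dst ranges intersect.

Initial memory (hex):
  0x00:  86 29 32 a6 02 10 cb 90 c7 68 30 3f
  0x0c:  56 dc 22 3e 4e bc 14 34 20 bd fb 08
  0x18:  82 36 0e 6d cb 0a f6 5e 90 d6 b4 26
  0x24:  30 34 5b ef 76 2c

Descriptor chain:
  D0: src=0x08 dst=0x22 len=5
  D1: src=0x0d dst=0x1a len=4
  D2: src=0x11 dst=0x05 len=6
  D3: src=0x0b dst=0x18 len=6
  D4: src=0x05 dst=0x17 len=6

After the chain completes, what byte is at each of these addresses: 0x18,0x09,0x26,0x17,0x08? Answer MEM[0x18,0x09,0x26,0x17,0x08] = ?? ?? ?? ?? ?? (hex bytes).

  after D0: wrote 5B at 0x22 = c768303f56
  after D1: wrote 4B at 0x1a = dc223e4e
  after D2: wrote 6B at 0x05 = bc143420bdfb
  after D3: wrote 6B at 0x18 = 3f56dc223e4e
  after D4: wrote 6B at 0x17 = bc143420bdfb
query mem[0x18]=0x14, mem[0x09]=0xbd, mem[0x26]=0x56, mem[0x17]=0xbc, mem[0x08]=0x20

MEM[0x18,0x09,0x26,0x17,0x08] = 14 bd 56 bc 20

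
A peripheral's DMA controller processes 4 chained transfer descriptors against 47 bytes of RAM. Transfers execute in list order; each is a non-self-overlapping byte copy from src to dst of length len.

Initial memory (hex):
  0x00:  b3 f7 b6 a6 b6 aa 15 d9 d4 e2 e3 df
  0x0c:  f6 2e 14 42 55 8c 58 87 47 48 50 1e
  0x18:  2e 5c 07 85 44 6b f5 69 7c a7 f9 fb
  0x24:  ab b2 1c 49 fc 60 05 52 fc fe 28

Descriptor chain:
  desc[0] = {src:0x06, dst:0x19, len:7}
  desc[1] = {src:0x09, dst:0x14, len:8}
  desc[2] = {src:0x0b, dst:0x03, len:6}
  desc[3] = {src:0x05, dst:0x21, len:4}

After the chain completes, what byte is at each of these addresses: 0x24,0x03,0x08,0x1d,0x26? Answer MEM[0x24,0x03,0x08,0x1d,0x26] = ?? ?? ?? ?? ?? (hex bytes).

D0: mem[0x19..0x1f] <- [15 d9 d4 e2 e3 df f6]
D1: mem[0x14..0x1b] <- [e2 e3 df f6 2e 14 42 55]
D2: mem[0x03..0x08] <- [df f6 2e 14 42 55]
D3: mem[0x21..0x24] <- [2e 14 42 55]
query mem[0x24]=0x55, mem[0x03]=0xdf, mem[0x08]=0x55, mem[0x1d]=0xe3, mem[0x26]=0x1c

MEM[0x24,0x03,0x08,0x1d,0x26] = 55 df 55 e3 1c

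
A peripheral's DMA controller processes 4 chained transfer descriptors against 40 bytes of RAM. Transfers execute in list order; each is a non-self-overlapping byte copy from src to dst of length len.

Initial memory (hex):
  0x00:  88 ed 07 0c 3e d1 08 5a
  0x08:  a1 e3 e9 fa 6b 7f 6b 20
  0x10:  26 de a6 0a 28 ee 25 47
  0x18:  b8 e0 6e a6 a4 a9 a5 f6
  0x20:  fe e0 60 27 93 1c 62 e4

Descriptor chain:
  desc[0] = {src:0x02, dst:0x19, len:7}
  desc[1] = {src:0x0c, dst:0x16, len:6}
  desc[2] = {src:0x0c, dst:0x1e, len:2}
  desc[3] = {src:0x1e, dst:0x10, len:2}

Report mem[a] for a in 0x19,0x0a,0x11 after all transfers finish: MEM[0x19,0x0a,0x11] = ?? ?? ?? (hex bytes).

MEM[0x19,0x0a,0x11] = 20 e9 7f

[0] 0x02->0x19 len=7 : 07 0c 3e d1 08 5a a1
[1] 0x0c->0x16 len=6 : 6b 7f 6b 20 26 de
[2] 0x0c->0x1e len=2 : 6b 7f
[3] 0x1e->0x10 len=2 : 6b 7f
query mem[0x19]=0x20, mem[0x0a]=0xe9, mem[0x11]=0x7f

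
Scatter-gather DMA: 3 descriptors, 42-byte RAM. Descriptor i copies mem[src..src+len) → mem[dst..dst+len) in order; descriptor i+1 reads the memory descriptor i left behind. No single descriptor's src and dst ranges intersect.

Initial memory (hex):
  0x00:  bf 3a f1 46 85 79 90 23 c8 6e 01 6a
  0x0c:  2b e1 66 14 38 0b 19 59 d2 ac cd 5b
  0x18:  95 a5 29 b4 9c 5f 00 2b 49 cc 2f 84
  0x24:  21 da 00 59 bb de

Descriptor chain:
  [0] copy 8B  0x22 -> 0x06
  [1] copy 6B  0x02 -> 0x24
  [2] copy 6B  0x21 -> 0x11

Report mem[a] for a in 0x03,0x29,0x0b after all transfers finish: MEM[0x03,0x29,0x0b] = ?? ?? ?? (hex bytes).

MEM[0x03,0x29,0x0b] = 46 84 59

#0 dst[0x06+8] := {0x2f,0x84,0x21,0xda,0x00,0x59,0xbb,0xde}
#1 dst[0x24+6] := {0xf1,0x46,0x85,0x79,0x2f,0x84}
#2 dst[0x11+6] := {0xcc,0x2f,0x84,0xf1,0x46,0x85}
query mem[0x03]=0x46, mem[0x29]=0x84, mem[0x0b]=0x59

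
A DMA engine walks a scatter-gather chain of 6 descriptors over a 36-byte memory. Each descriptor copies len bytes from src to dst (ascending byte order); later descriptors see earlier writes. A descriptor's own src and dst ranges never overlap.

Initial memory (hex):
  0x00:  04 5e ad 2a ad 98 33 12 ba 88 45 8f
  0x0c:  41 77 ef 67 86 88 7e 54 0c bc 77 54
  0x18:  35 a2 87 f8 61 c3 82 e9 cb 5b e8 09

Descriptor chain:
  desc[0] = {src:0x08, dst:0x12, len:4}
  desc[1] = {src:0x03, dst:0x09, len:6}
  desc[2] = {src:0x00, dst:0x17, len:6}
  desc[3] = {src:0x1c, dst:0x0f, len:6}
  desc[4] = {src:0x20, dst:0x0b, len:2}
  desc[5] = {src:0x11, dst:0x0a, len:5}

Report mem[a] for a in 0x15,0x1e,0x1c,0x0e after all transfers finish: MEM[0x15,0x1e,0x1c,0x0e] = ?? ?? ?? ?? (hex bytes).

MEM[0x15,0x1e,0x1c,0x0e] = 8f 82 98 8f

[0] 0x08->0x12 len=4 : ba 88 45 8f
[1] 0x03->0x09 len=6 : 2a ad 98 33 12 ba
[2] 0x00->0x17 len=6 : 04 5e ad 2a ad 98
[3] 0x1c->0x0f len=6 : 98 c3 82 e9 cb 5b
[4] 0x20->0x0b len=2 : cb 5b
[5] 0x11->0x0a len=5 : 82 e9 cb 5b 8f
query mem[0x15]=0x8f, mem[0x1e]=0x82, mem[0x1c]=0x98, mem[0x0e]=0x8f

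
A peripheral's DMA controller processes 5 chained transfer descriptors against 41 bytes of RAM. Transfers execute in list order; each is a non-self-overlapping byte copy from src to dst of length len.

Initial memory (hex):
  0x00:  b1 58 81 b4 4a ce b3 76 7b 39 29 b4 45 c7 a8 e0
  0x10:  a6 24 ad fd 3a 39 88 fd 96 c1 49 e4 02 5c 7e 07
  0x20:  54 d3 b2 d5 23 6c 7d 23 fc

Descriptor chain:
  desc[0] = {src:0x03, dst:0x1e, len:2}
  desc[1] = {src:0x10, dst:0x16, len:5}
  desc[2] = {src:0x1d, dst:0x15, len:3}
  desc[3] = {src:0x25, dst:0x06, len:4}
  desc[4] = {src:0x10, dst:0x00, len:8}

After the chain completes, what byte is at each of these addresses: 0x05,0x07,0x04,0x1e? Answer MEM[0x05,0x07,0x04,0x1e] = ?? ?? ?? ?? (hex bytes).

MEM[0x05,0x07,0x04,0x1e] = 5c 4a 3a b4

D0: mem[0x1e..0x1f] <- [b4 4a]
D1: mem[0x16..0x1a] <- [a6 24 ad fd 3a]
D2: mem[0x15..0x17] <- [5c b4 4a]
D3: mem[0x06..0x09] <- [6c 7d 23 fc]
D4: mem[0x00..0x07] <- [a6 24 ad fd 3a 5c b4 4a]
query mem[0x05]=0x5c, mem[0x07]=0x4a, mem[0x04]=0x3a, mem[0x1e]=0xb4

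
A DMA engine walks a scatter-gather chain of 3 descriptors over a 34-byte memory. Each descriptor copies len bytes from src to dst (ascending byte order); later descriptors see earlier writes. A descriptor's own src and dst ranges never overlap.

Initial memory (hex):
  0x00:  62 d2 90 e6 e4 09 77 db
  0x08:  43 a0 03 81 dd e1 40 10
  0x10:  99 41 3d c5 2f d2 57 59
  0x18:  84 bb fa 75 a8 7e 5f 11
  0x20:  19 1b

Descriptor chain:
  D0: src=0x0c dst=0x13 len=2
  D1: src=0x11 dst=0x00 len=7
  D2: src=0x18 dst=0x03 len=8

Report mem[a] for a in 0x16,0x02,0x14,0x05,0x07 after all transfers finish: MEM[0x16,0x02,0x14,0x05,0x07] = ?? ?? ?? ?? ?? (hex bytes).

MEM[0x16,0x02,0x14,0x05,0x07] = 57 dd e1 fa a8

  after D0: wrote 2B at 0x13 = dde1
  after D1: wrote 7B at 0x00 = 413ddde1d25759
  after D2: wrote 8B at 0x03 = 84bbfa75a87e5f11
query mem[0x16]=0x57, mem[0x02]=0xdd, mem[0x14]=0xe1, mem[0x05]=0xfa, mem[0x07]=0xa8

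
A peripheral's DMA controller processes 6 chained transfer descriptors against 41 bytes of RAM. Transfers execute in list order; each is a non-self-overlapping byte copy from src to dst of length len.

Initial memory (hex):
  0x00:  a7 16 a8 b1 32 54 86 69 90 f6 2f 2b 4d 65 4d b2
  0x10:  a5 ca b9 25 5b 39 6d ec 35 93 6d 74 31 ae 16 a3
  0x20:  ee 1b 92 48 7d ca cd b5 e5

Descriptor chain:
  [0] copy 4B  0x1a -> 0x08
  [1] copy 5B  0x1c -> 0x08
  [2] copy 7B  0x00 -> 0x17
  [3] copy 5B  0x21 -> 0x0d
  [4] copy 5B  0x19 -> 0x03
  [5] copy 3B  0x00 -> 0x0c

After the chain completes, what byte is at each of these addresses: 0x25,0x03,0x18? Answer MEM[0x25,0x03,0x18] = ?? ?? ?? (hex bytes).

  after D0: wrote 4B at 0x08 = 6d7431ae
  after D1: wrote 5B at 0x08 = 31ae16a3ee
  after D2: wrote 7B at 0x17 = a716a8b1325486
  after D3: wrote 5B at 0x0d = 1b92487dca
  after D4: wrote 5B at 0x03 = a8b1325486
  after D5: wrote 3B at 0x0c = a716a8
query mem[0x25]=0xca, mem[0x03]=0xa8, mem[0x18]=0x16

MEM[0x25,0x03,0x18] = ca a8 16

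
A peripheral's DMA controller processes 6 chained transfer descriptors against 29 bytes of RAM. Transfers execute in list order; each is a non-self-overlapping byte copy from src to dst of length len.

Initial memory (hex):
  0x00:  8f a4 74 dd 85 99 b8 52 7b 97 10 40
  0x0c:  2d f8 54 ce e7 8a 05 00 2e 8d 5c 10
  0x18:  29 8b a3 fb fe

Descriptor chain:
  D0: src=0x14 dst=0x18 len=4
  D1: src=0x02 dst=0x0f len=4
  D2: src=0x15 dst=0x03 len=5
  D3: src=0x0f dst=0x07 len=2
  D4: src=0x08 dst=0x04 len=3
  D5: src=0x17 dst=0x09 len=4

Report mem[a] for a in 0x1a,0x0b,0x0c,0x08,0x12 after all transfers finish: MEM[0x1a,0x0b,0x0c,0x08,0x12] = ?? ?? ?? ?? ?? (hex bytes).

MEM[0x1a,0x0b,0x0c,0x08,0x12] = 5c 8d 5c dd 99

#0 dst[0x18+4] := {0x2e,0x8d,0x5c,0x10}
#1 dst[0x0f+4] := {0x74,0xdd,0x85,0x99}
#2 dst[0x03+5] := {0x8d,0x5c,0x10,0x2e,0x8d}
#3 dst[0x07+2] := {0x74,0xdd}
#4 dst[0x04+3] := {0xdd,0x97,0x10}
#5 dst[0x09+4] := {0x10,0x2e,0x8d,0x5c}
query mem[0x1a]=0x5c, mem[0x0b]=0x8d, mem[0x0c]=0x5c, mem[0x08]=0xdd, mem[0x12]=0x99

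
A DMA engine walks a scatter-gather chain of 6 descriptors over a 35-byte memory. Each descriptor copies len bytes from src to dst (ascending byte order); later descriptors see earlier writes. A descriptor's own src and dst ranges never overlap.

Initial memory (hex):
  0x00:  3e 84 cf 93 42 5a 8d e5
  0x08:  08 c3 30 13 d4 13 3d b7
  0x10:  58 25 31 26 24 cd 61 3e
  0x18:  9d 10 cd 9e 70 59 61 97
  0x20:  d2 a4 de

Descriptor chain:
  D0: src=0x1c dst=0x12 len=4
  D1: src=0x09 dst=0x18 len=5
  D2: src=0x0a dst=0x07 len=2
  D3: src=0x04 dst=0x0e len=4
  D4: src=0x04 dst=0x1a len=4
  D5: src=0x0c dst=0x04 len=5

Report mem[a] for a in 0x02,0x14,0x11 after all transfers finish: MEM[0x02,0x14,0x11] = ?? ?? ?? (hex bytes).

#0 dst[0x12+4] := {0x70,0x59,0x61,0x97}
#1 dst[0x18+5] := {0xc3,0x30,0x13,0xd4,0x13}
#2 dst[0x07+2] := {0x30,0x13}
#3 dst[0x0e+4] := {0x42,0x5a,0x8d,0x30}
#4 dst[0x1a+4] := {0x42,0x5a,0x8d,0x30}
#5 dst[0x04+5] := {0xd4,0x13,0x42,0x5a,0x8d}
query mem[0x02]=0xcf, mem[0x14]=0x61, mem[0x11]=0x30

MEM[0x02,0x14,0x11] = cf 61 30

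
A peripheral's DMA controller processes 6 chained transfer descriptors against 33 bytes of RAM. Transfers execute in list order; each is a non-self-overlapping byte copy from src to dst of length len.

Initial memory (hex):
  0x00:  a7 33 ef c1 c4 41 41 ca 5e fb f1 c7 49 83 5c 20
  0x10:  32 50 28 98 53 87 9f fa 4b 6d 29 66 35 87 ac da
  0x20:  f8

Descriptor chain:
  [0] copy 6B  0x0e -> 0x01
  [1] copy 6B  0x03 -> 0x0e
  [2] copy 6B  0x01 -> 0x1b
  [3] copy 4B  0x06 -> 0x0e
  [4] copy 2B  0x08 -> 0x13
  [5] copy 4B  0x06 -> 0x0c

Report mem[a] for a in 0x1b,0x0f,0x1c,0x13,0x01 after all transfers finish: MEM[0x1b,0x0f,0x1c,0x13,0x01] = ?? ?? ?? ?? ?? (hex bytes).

MEM[0x1b,0x0f,0x1c,0x13,0x01] = 5c fb 20 5e 5c

#0 dst[0x01+6] := {0x5c,0x20,0x32,0x50,0x28,0x98}
#1 dst[0x0e+6] := {0x32,0x50,0x28,0x98,0xca,0x5e}
#2 dst[0x1b+6] := {0x5c,0x20,0x32,0x50,0x28,0x98}
#3 dst[0x0e+4] := {0x98,0xca,0x5e,0xfb}
#4 dst[0x13+2] := {0x5e,0xfb}
#5 dst[0x0c+4] := {0x98,0xca,0x5e,0xfb}
query mem[0x1b]=0x5c, mem[0x0f]=0xfb, mem[0x1c]=0x20, mem[0x13]=0x5e, mem[0x01]=0x5c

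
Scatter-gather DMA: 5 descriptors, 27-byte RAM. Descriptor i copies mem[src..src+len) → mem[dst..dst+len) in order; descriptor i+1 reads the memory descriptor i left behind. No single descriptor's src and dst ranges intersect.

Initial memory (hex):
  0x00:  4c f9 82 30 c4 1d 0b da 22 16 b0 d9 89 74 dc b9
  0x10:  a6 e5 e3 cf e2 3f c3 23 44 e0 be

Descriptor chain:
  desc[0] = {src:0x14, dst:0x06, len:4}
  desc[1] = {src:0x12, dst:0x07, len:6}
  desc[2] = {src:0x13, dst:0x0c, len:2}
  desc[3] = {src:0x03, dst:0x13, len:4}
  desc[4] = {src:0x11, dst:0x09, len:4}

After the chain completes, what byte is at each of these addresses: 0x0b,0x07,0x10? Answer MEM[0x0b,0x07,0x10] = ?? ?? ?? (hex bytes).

MEM[0x0b,0x07,0x10] = 30 e3 a6

  after D0: wrote 4B at 0x06 = e23fc323
  after D1: wrote 6B at 0x07 = e3cfe23fc323
  after D2: wrote 2B at 0x0c = cfe2
  after D3: wrote 4B at 0x13 = 30c41de2
  after D4: wrote 4B at 0x09 = e5e330c4
query mem[0x0b]=0x30, mem[0x07]=0xe3, mem[0x10]=0xa6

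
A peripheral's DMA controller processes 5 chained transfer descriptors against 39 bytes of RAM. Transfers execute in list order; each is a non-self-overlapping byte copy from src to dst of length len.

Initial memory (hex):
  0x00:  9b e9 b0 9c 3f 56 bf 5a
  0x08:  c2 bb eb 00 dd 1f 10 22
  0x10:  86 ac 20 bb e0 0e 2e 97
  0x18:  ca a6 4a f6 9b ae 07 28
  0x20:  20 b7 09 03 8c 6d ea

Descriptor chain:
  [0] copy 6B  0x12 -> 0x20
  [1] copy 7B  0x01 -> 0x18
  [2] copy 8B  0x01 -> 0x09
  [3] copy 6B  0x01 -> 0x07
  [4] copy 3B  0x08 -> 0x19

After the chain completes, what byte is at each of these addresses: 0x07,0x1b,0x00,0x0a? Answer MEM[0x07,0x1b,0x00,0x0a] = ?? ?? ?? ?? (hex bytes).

D0: mem[0x20..0x25] <- [20 bb e0 0e 2e 97]
D1: mem[0x18..0x1e] <- [e9 b0 9c 3f 56 bf 5a]
D2: mem[0x09..0x10] <- [e9 b0 9c 3f 56 bf 5a c2]
D3: mem[0x07..0x0c] <- [e9 b0 9c 3f 56 bf]
D4: mem[0x19..0x1b] <- [b0 9c 3f]
query mem[0x07]=0xe9, mem[0x1b]=0x3f, mem[0x00]=0x9b, mem[0x0a]=0x3f

MEM[0x07,0x1b,0x00,0x0a] = e9 3f 9b 3f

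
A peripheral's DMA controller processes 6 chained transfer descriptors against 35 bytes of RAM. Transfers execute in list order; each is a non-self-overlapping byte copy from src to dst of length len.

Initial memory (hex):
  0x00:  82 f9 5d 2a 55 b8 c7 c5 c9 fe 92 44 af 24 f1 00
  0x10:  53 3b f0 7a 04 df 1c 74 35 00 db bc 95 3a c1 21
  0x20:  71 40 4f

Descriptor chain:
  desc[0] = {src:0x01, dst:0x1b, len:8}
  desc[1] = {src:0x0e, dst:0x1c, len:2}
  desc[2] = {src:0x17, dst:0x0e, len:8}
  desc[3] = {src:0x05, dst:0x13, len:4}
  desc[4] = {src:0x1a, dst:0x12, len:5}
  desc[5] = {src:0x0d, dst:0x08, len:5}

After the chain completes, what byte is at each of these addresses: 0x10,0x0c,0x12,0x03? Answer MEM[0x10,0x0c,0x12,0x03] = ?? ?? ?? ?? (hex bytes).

MEM[0x10,0x0c,0x12,0x03] = 00 db db 2a

[0] 0x01->0x1b len=8 : f9 5d 2a 55 b8 c7 c5 c9
[1] 0x0e->0x1c len=2 : f1 00
[2] 0x17->0x0e len=8 : 74 35 00 db f9 f1 00 55
[3] 0x05->0x13 len=4 : b8 c7 c5 c9
[4] 0x1a->0x12 len=5 : db f9 f1 00 55
[5] 0x0d->0x08 len=5 : 24 74 35 00 db
query mem[0x10]=0x00, mem[0x0c]=0xdb, mem[0x12]=0xdb, mem[0x03]=0x2a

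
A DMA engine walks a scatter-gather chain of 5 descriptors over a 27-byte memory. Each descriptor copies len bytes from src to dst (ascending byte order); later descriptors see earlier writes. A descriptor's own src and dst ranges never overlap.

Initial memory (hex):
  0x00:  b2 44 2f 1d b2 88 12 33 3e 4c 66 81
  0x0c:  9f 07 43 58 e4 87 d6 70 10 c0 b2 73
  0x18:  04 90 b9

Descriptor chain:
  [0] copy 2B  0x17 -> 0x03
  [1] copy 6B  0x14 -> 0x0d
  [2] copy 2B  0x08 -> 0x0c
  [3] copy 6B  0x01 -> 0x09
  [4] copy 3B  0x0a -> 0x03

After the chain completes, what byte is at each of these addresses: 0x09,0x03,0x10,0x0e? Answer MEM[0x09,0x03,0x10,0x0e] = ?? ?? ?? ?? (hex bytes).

MEM[0x09,0x03,0x10,0x0e] = 44 2f 73 12

  after D0: wrote 2B at 0x03 = 7304
  after D1: wrote 6B at 0x0d = 10c0b2730490
  after D2: wrote 2B at 0x0c = 3e4c
  after D3: wrote 6B at 0x09 = 442f73048812
  after D4: wrote 3B at 0x03 = 2f7304
query mem[0x09]=0x44, mem[0x03]=0x2f, mem[0x10]=0x73, mem[0x0e]=0x12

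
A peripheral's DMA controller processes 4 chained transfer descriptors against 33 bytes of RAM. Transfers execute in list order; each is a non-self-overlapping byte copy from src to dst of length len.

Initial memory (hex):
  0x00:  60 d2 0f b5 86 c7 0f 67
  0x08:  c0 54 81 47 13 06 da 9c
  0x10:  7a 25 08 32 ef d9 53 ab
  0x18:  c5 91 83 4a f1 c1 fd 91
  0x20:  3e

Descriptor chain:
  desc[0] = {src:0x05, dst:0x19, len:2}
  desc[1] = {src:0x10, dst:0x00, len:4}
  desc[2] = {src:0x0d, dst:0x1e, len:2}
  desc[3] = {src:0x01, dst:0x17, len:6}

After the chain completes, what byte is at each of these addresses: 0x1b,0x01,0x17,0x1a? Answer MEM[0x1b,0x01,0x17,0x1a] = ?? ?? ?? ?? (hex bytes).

[0] 0x05->0x19 len=2 : c7 0f
[1] 0x10->0x00 len=4 : 7a 25 08 32
[2] 0x0d->0x1e len=2 : 06 da
[3] 0x01->0x17 len=6 : 25 08 32 86 c7 0f
query mem[0x1b]=0xc7, mem[0x01]=0x25, mem[0x17]=0x25, mem[0x1a]=0x86

MEM[0x1b,0x01,0x17,0x1a] = c7 25 25 86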